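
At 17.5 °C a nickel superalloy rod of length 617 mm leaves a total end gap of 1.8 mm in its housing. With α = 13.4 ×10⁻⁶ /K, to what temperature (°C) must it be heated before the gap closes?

α·L₀·ΔT = 1.8 mm ⇒ ΔT = 1.8 / (13.4×10⁻⁶ × 617.0) = 217.7 K.
T = 17.5 + 217.7 = 235.2 °C.

235 °C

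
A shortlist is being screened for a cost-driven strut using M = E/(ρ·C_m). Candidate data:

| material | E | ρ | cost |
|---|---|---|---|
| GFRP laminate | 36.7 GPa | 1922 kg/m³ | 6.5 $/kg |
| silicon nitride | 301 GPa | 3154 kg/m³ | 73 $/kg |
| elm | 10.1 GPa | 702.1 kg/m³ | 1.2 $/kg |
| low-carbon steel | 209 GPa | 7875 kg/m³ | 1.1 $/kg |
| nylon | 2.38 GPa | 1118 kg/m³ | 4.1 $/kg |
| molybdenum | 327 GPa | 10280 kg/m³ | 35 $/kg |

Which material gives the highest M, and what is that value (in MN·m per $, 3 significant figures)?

Computing M directly (units already consistent):
  low-carbon steel: M = 24.1 MN·m per $
  elm: M = 12.0 MN·m per $
  GFRP laminate: M = 2.94 MN·m per $
  silicon nitride: M = 1.31 MN·m per $
  molybdenum: M = 0.909 MN·m per $
  nylon: M = 0.519 MN·m per $
Low-carbon steel has the largest M.

low-carbon steel, M = 24.1 MN·m per $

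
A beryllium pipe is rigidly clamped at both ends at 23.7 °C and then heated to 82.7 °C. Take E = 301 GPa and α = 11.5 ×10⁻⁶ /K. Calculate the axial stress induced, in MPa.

204 MPa

ΔT = 59.00 K. Constrained thermal stress σ = E·α·ΔT = 301.0×10³ MPa × 11.5×10⁻⁶ × 59.00 = 204 MPa (compressive).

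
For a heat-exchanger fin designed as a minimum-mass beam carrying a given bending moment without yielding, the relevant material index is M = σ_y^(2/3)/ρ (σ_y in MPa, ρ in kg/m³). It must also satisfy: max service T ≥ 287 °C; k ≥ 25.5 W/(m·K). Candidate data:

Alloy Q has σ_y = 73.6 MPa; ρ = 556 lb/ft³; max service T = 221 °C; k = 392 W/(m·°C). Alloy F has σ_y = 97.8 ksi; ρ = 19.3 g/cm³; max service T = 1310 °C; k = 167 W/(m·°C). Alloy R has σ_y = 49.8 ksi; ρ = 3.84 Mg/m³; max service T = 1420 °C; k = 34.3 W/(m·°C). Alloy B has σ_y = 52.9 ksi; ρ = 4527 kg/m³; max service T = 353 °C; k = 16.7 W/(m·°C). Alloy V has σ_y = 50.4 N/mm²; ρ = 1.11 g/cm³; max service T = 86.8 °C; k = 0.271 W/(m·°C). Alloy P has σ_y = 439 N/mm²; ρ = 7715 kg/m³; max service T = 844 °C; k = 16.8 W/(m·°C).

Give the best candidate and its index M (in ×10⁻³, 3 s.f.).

alloy R, M = 12.8×10⁻³

Screen on constraints: max service T ≥ 287 °C; k ≥ 25.5 W/(m·K). Survivors: alloy F, alloy R.
In SI units:
  alloy F: σ_y = 674.3 MPa, ρ = 19300 kg/m³
  alloy R: σ_y = 343.4 MPa, ρ = 3840 kg/m³
  alloy R: M = 12.8×10⁻³
  alloy F: M = 3.98×10⁻³
Alloy R has the largest M.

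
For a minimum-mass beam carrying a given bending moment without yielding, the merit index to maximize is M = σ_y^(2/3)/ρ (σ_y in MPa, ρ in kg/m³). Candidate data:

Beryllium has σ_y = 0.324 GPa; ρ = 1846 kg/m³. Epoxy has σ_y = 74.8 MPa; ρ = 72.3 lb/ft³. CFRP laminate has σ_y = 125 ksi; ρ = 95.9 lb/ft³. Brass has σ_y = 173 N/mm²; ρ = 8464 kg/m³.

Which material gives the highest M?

CFRP laminate

After converting to SI:
  beryllium: σ_y = 324.0 MPa, ρ = 1846 kg/m³
  epoxy: σ_y = 74.80 MPa, ρ = 1158 kg/m³
  CFRP laminate: σ_y = 861.8 MPa, ρ = 1536 kg/m³
  brass: σ_y = 173.0 MPa, ρ = 8464 kg/m³
  CFRP laminate: M = 59.0×10⁻³
  beryllium: M = 25.6×10⁻³
  epoxy: M = 15.3×10⁻³
  brass: M = 3.67×10⁻³
CFRP laminate has the largest M.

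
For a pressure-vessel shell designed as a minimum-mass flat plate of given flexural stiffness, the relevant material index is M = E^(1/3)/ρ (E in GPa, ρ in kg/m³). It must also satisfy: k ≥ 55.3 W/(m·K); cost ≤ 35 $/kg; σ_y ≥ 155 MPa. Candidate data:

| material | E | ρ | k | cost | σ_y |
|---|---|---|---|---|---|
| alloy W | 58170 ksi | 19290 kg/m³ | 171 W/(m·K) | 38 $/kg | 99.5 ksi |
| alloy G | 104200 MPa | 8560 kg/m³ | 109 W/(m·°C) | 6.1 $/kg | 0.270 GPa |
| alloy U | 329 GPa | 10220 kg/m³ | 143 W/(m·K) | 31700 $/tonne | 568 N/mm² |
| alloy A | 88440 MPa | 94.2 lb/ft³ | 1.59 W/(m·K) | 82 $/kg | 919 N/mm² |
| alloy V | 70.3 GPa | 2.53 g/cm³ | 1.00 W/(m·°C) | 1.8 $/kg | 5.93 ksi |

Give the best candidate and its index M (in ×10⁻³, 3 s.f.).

alloy U, M = 0.675×10⁻³

Screen on constraints: k ≥ 55.3 W/(m·K); cost ≤ 35 $/kg; σ_y ≥ 155 MPa. Survivors: alloy G, alloy U.
Normalizing units and computing the index:
  alloy G: E = 104.2 GPa, ρ = 8560 kg/m³
  alloy U: E = 329.0 GPa, ρ = 10220 kg/m³
  alloy U: M = 0.675×10⁻³
  alloy G: M = 0.550×10⁻³
Alloy U ranks first.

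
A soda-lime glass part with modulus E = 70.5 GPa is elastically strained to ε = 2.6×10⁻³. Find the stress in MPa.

183 MPa

σ = E·ε = 70500 MPa × 2.6×10⁻³ = 183 MPa.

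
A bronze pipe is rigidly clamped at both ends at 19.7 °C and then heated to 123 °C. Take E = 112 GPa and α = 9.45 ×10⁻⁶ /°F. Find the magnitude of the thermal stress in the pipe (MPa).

197 MPa

α = 9.45×10⁻⁶/°F × 9/5 = 17.0×10⁻⁶/K.
ΔT = 103.3 K. Constrained thermal stress σ = E·α·ΔT = 112.0×10³ MPa × 17.0×10⁻⁶ × 103.3 = 197 MPa (compressive).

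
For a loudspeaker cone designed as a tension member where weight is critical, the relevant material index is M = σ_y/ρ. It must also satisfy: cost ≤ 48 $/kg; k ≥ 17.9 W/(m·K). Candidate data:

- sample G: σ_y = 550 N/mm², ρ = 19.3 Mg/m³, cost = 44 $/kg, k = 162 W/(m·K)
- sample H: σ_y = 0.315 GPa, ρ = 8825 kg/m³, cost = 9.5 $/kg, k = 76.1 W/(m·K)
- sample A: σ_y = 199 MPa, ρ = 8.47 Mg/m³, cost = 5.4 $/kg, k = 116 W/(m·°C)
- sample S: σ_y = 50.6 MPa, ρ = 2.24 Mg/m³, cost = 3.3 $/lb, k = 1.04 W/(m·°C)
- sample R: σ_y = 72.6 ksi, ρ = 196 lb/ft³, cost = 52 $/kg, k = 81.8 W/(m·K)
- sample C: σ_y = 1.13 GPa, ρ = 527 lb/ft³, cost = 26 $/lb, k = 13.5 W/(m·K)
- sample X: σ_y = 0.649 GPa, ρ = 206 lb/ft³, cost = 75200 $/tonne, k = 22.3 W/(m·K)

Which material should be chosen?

Screen on constraints: cost ≤ 48 $/kg; k ≥ 17.9 W/(m·K). Survivors: sample G, sample H, sample A.
In SI units:
  sample G: σ_y = 550.0 MPa, ρ = 19300 kg/m³
  sample H: σ_y = 315.0 MPa, ρ = 8825 kg/m³
  sample A: σ_y = 199.0 MPa, ρ = 8470 kg/m³
  sample H: M = 35.7 kN·m/kg
  sample G: M = 28.5 kN·m/kg
  sample A: M = 23.5 kN·m/kg
Sample H ranks first.

sample H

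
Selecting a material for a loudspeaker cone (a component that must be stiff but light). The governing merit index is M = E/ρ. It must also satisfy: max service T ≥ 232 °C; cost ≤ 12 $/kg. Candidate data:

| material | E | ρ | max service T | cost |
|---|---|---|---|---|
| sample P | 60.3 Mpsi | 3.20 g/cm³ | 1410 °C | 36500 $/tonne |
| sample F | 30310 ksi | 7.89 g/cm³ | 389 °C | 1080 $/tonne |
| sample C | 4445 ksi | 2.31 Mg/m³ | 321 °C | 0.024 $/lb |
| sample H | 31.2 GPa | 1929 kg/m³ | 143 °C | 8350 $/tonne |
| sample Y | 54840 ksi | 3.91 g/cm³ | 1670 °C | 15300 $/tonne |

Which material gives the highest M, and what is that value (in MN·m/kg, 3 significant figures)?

sample F, M = 26.5 MN·m/kg

Screen on constraints: max service T ≥ 232 °C; cost ≤ 12 $/kg. Survivors: sample F, sample C.
Putting every candidate on a common basis:
  sample F: E = 209.0 GPa, ρ = 7890 kg/m³
  sample C: E = 30.65 GPa, ρ = 2310 kg/m³
  sample F: M = 26.5 MN·m/kg
  sample C: M = 13.3 MN·m/kg
Sample F has the largest M.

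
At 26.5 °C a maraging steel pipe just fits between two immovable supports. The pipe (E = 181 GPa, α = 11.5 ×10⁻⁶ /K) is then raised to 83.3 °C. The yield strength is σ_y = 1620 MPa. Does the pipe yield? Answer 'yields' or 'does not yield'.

does not yield

ΔT = 56.80 K. Constrained thermal stress σ = E·α·ΔT = 181.0×10³ MPa × 11.5×10⁻⁶ × 56.80 = 118 MPa (compressive).
Compare to σ_y = 1620 MPa: σ < σ_y, so it does not yield.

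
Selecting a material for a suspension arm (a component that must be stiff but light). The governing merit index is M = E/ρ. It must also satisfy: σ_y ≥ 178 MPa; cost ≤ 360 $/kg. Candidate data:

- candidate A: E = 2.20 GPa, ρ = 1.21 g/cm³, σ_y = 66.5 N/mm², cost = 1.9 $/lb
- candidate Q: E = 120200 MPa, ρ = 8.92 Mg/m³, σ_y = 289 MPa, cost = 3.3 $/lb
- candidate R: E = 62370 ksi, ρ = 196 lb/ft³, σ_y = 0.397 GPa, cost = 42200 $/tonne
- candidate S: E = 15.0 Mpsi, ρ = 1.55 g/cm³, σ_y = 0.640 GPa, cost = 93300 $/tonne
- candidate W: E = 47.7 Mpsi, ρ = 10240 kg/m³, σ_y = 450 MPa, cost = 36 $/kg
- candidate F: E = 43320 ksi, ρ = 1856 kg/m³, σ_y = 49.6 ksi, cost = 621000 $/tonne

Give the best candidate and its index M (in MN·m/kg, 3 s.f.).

candidate R, M = 137 MN·m/kg

Screen on constraints: σ_y ≥ 178 MPa; cost ≤ 360 $/kg. Survivors: candidate Q, candidate R, candidate S, candidate W.
Convert each candidate to consistent units, then evaluate M:
  candidate Q: E = 120.2 GPa, ρ = 8920 kg/m³
  candidate R: E = 430.0 GPa, ρ = 3140 kg/m³
  candidate S: E = 103.4 GPa, ρ = 1550 kg/m³
  candidate W: E = 328.9 GPa, ρ = 10240 kg/m³
  candidate R: M = 137 MN·m/kg
  candidate S: M = 66.7 MN·m/kg
  candidate W: M = 32.1 MN·m/kg
  candidate Q: M = 13.5 MN·m/kg
Candidate R ranks first.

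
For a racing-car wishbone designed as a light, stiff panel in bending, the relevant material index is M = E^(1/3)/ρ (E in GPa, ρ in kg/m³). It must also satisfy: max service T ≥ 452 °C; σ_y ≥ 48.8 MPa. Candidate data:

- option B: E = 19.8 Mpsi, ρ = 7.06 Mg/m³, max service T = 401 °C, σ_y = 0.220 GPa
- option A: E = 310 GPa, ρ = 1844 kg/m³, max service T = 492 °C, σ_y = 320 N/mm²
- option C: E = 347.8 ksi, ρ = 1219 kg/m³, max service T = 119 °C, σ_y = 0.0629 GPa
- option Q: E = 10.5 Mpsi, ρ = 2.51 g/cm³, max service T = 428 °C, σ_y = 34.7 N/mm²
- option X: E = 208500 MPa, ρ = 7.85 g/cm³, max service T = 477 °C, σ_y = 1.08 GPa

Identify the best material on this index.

Screen on constraints: max service T ≥ 452 °C; σ_y ≥ 48.8 MPa. Survivors: option A, option X.
In SI units:
  option A: E = 310.0 GPa, ρ = 1844 kg/m³
  option X: E = 208.5 GPa, ρ = 7850 kg/m³
  option A: M = 3.67×10⁻³
  option X: M = 0.755×10⁻³
The maximum is for option A.

option A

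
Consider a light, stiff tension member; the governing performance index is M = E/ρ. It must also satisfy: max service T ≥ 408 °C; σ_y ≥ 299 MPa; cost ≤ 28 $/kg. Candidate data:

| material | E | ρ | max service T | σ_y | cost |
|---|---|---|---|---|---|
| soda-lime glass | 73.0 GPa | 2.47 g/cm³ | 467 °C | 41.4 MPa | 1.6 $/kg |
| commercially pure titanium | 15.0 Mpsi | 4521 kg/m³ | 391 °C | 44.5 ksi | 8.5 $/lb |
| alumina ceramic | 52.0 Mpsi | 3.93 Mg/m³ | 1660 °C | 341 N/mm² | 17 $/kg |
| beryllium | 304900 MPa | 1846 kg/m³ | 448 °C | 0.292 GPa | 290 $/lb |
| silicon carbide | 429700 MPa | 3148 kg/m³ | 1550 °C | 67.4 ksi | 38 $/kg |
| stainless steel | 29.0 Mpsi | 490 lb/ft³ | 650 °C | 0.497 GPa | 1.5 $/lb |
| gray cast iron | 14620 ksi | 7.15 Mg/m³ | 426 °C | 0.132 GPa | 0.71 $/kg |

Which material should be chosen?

alumina ceramic

Screen on constraints: max service T ≥ 408 °C; σ_y ≥ 299 MPa; cost ≤ 28 $/kg. Survivors: alumina ceramic, stainless steel.
After converting to SI:
  alumina ceramic: E = 358.5 GPa, ρ = 3930 kg/m³
  stainless steel: E = 199.9 GPa, ρ = 7849 kg/m³
  alumina ceramic: M = 91.2 MN·m/kg
  stainless steel: M = 25.5 MN·m/kg
Highest index: alumina ceramic.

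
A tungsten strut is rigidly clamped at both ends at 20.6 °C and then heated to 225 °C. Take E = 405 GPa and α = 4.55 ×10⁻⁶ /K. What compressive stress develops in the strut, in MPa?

ΔT = 204.4 K. Constrained thermal stress σ = E·α·ΔT = 405.0×10³ MPa × 4.55×10⁻⁶ × 204.4 = 377 MPa (compressive).

377 MPa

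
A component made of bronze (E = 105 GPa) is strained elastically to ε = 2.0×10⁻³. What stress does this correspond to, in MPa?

σ = E·ε = 105000 MPa × 2.0×10⁻³ = 210 MPa.

210 MPa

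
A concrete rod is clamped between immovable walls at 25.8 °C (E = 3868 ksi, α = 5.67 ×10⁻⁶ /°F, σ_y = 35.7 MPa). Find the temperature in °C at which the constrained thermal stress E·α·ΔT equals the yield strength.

157 °C

E = 3868 ksi = 26.67 GPa.
α = 5.67×10⁻⁶/°F × 9/5 = 10.2×10⁻⁶/K.
E·α·ΔT = 35.70 MPa ⇒ ΔT = 35.70 / (26.67×10³ × 10.2×10⁻⁶) = 131.2 K.
T = 25.8 + 131.2 = 157.0 °C.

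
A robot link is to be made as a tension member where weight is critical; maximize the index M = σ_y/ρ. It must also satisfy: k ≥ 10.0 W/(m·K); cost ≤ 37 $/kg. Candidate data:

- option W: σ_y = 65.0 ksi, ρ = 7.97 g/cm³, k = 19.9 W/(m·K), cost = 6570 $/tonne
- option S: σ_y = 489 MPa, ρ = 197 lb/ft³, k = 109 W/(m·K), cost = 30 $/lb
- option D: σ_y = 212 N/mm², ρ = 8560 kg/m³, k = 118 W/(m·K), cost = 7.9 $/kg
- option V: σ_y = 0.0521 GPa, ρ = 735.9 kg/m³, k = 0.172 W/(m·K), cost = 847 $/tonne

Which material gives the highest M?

option W

Screen on constraints: k ≥ 10.0 W/(m·K); cost ≤ 37 $/kg. Survivors: option W, option D.
Normalizing units and computing the index:
  option W: σ_y = 448.2 MPa, ρ = 7970 kg/m³
  option D: σ_y = 212.0 MPa, ρ = 8560 kg/m³
  option W: M = 56.2 kN·m/kg
  option D: M = 24.8 kN·m/kg
Option W has the largest M.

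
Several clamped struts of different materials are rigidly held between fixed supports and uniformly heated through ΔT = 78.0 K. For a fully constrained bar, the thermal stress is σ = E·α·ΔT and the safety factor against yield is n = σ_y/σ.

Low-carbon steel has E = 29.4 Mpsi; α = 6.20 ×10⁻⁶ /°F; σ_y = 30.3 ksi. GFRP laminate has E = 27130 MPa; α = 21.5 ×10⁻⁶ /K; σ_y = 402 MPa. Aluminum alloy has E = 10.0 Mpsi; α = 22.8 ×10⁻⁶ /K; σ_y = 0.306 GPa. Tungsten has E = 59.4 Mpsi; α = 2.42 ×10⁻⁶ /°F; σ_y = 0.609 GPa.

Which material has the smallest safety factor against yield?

Per material, after unit conversion:
  low-carbon steel: E = 202.7, α = 11.2, σ_y = 208.9 → σ = 176 MPa, n = 1.18
  GFRP laminate: E = 27.13, α = 21.5, σ_y = 402.0 → σ = 45.5 MPa, n = 8.84
  aluminum alloy: E = 68.95, α = 22.8, σ_y = 306.0 → σ = 123 MPa, n = 2.50
  tungsten: E = 409.5, α = 4.36, σ_y = 609.0 → σ = 139 MPa, n = 4.38
The minimum is low-carbon steel at n = 1.18.

low-carbon steel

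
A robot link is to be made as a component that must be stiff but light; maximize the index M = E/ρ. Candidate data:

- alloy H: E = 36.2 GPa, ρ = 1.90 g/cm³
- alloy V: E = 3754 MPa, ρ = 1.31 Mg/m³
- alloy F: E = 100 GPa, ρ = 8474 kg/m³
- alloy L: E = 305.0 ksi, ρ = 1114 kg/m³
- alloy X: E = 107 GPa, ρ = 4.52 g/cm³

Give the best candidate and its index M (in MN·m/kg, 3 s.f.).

alloy X, M = 23.7 MN·m/kg

After converting to SI:
  alloy H: E = 36.20 GPa, ρ = 1900 kg/m³
  alloy V: E = 3.754 GPa, ρ = 1310 kg/m³
  alloy F: E = 100.0 GPa, ρ = 8474 kg/m³
  alloy L: E = 2.103 GPa, ρ = 1114 kg/m³
  alloy X: E = 107.0 GPa, ρ = 4520 kg/m³
  alloy X: M = 23.7 MN·m/kg
  alloy H: M = 19.1 MN·m/kg
  alloy F: M = 11.8 MN·m/kg
  alloy V: M = 2.87 MN·m/kg
  alloy L: M = 1.89 MN·m/kg
Alloy X has the largest M.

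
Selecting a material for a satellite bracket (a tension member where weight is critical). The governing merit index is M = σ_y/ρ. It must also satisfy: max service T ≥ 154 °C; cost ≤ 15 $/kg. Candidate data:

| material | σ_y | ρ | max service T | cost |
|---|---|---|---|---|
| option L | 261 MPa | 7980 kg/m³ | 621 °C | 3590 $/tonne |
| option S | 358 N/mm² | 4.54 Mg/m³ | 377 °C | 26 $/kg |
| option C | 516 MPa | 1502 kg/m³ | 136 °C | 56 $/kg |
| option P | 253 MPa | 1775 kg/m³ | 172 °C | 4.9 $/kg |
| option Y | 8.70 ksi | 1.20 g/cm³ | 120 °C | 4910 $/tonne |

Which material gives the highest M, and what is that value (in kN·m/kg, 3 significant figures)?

option P, M = 143 kN·m/kg

Screen on constraints: max service T ≥ 154 °C; cost ≤ 15 $/kg. Survivors: option L, option P.
After converting to SI:
  option L: σ_y = 261.0 MPa, ρ = 7980 kg/m³
  option P: σ_y = 253.0 MPa, ρ = 1775 kg/m³
  option P: M = 143 kN·m/kg
  option L: M = 32.7 kN·m/kg
Highest index: option P.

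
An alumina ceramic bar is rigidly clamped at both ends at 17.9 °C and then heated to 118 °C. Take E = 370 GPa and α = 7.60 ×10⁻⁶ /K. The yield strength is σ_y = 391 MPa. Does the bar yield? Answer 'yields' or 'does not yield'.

does not yield

ΔT = 100.1 K. Constrained thermal stress σ = E·α·ΔT = 370.0×10³ MPa × 7.60×10⁻⁶ × 100.1 = 281 MPa (compressive).
Compare to σ_y = 391 MPa: σ < σ_y, so it does not yield.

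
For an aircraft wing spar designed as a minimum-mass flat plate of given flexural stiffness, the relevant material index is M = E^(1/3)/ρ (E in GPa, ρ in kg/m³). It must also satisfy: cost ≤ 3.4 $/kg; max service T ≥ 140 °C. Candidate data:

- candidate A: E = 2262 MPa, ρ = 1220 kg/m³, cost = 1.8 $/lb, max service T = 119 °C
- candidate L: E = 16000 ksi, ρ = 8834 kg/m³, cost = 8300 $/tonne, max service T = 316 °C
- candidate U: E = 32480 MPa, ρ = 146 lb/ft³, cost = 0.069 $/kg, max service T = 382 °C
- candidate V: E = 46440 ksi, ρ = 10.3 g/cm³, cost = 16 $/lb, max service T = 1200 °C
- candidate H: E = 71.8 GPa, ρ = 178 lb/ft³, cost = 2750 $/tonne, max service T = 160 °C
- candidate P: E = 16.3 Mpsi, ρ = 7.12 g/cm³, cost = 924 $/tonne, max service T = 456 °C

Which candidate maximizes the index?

candidate H

Screen on constraints: cost ≤ 3.4 $/kg; max service T ≥ 140 °C. Survivors: candidate U, candidate H, candidate P.
Putting every candidate on a common basis:
  candidate U: E = 32.48 GPa, ρ = 2339 kg/m³
  candidate H: E = 71.80 GPa, ρ = 2851 kg/m³
  candidate P: E = 112.4 GPa, ρ = 7120 kg/m³
  candidate H: M = 1.46×10⁻³
  candidate U: M = 1.36×10⁻³
  candidate P: M = 0.678×10⁻³
The maximum is for candidate H.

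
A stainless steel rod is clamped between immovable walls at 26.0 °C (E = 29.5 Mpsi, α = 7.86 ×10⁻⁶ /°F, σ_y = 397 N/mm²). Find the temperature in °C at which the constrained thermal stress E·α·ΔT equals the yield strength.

E = 29.5 Mpsi = 203.4 GPa.
α = 7.86×10⁻⁶/°F × 9/5 = 14.1×10⁻⁶/K.
σ_y = 397 N/mm² = 397.0 MPa.
E·α·ΔT = 397.0 MPa ⇒ ΔT = 397.0 / (203.4×10³ × 14.1×10⁻⁶) = 138.0 K.
T = 26.0 + 138.0 = 164.0 °C.

164 °C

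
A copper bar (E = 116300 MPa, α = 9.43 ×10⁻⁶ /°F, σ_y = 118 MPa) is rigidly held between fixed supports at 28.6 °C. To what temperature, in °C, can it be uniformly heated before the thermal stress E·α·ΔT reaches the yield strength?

88.4 °C

E = 116300 MPa = 116.3 GPa.
α = 9.43×10⁻⁶/°F × 9/5 = 17.0×10⁻⁶/K.
E·α·ΔT = 118.0 MPa ⇒ ΔT = 118.0 / (116.3×10³ × 17.0×10⁻⁶) = 59.77 K.
T = 28.6 + 59.77 = 88.37 °C.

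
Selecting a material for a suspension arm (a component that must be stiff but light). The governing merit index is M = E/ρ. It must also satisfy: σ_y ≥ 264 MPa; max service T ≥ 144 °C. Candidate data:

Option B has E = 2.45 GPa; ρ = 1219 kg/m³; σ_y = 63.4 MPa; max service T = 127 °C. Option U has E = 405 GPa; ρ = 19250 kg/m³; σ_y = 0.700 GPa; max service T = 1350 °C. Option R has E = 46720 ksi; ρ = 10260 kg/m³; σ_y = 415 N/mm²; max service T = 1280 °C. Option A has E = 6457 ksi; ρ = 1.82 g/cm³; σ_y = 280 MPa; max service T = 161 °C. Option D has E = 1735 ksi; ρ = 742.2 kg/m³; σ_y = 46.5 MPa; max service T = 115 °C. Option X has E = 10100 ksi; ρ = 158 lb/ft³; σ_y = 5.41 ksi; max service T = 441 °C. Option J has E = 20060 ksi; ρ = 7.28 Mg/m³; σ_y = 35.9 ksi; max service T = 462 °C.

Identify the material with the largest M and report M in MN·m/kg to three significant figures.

Screen on constraints: σ_y ≥ 264 MPa; max service T ≥ 144 °C. Survivors: option U, option R, option A.
Normalizing units and computing the index:
  option U: E = 405.0 GPa, ρ = 19250 kg/m³
  option R: E = 322.1 GPa, ρ = 10260 kg/m³
  option A: E = 44.52 GPa, ρ = 1820 kg/m³
  option R: M = 31.4 MN·m/kg
  option A: M = 24.5 MN·m/kg
  option U: M = 21.0 MN·m/kg
Option R ranks first.

option R, M = 31.4 MN·m/kg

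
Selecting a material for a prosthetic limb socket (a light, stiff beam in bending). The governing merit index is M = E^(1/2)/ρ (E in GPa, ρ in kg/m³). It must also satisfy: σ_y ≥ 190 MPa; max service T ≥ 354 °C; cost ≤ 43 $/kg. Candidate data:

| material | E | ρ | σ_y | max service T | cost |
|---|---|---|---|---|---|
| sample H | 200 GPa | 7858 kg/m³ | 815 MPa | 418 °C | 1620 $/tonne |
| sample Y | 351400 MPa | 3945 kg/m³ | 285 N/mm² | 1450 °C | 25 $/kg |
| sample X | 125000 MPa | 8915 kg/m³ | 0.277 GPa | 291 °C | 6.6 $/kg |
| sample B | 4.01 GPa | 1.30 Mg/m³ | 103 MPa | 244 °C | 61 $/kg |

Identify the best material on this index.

Screen on constraints: σ_y ≥ 190 MPa; max service T ≥ 354 °C; cost ≤ 43 $/kg. Survivors: sample H, sample Y.
In SI units:
  sample H: E = 200.0 GPa, ρ = 7858 kg/m³
  sample Y: E = 351.4 GPa, ρ = 3945 kg/m³
  sample Y: M = 4.75×10⁻³
  sample H: M = 1.80×10⁻³
The maximum is for sample Y.

sample Y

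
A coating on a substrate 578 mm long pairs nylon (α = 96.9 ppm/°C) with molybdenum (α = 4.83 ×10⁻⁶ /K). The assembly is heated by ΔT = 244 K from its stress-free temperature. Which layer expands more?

α(nylon) = 96.9×10⁻⁶/K vs α(molybdenum) = 4.83×10⁻⁶/K.
Higher α expands more for the same ΔT: nylon.

nylon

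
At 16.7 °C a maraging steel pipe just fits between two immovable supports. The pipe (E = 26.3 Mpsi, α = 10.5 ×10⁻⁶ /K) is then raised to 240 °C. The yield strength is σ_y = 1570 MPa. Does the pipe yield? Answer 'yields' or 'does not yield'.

does not yield

E = 26.3 Mpsi = 181.3 GPa.
ΔT = 223.3 K. Constrained thermal stress σ = E·α·ΔT = 181.3×10³ MPa × 10.5×10⁻⁶ × 223.3 = 425 MPa (compressive).
Compare to σ_y = 1570 MPa: σ < σ_y, so it does not yield.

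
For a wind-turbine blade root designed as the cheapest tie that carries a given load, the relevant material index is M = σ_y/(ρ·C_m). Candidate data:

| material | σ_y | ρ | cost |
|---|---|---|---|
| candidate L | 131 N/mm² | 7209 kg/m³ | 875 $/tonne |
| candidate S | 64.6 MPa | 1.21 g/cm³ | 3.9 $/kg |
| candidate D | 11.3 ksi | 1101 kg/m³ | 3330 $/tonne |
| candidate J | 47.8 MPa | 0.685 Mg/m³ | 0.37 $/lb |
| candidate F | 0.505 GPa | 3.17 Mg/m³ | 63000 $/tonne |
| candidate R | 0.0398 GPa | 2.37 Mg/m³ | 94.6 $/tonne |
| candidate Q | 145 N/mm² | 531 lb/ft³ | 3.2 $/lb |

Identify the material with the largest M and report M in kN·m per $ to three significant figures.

Normalizing units and computing the index:
  candidate L: σ_y = 131.0 MPa, ρ = 7209 kg/m³, cost = 0.8750 $/kg
  candidate S: σ_y = 64.60 MPa, ρ = 1210 kg/m³, cost = 3.900 $/kg
  candidate D: σ_y = 77.91 MPa, ρ = 1101 kg/m³, cost = 3.330 $/kg
  candidate J: σ_y = 47.80 MPa, ρ = 685.0 kg/m³, cost = 0.8157 $/kg
  candidate F: σ_y = 505.0 MPa, ρ = 3170 kg/m³, cost = 63.00 $/kg
  candidate R: σ_y = 39.80 MPa, ρ = 2370 kg/m³, cost = 0.09460 $/kg
  candidate Q: σ_y = 145.0 MPa, ρ = 8506 kg/m³, cost = 7.055 $/kg
  candidate R: M = 178 kN·m per $
  candidate J: M = 85.5 kN·m per $
  candidate D: M = 21.3 kN·m per $
  candidate L: M = 20.8 kN·m per $
  candidate S: M = 13.7 kN·m per $
  candidate F: M = 2.53 kN·m per $
  candidate Q: M = 2.42 kN·m per $
The maximum is for candidate R.

candidate R, M = 178 kN·m per $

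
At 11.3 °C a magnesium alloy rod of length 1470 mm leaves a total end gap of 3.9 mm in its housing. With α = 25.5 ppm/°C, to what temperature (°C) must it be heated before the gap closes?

115 °C

α·L₀·ΔT = 3.9 mm ⇒ ΔT = 3.9 / (25.5×10⁻⁶ × 1470.0) = 104.0 K.
T = 11.3 + 104.0 = 115.3 °C.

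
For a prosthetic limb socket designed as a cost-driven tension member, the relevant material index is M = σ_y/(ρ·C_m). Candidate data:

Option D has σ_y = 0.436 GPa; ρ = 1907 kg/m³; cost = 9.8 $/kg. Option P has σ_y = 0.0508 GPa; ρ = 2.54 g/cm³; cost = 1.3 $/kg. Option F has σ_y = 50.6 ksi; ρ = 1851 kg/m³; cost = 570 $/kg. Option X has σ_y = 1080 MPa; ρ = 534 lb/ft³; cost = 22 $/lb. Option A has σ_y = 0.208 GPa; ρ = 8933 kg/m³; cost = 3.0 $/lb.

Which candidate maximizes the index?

option D

After converting to SI:
  option D: σ_y = 436.0 MPa, ρ = 1907 kg/m³, cost = 9.800 $/kg
  option P: σ_y = 50.80 MPa, ρ = 2540 kg/m³, cost = 1.300 $/kg
  option F: σ_y = 348.9 MPa, ρ = 1851 kg/m³, cost = 570.0 $/kg
  option X: σ_y = 1080 MPa, ρ = 8554 kg/m³, cost = 48.50 $/kg
  option A: σ_y = 208.0 MPa, ρ = 8933 kg/m³, cost = 6.614 $/kg
  option D: M = 23.3 kN·m per $
  option P: M = 15.4 kN·m per $
  option A: M = 3.52 kN·m per $
  option X: M = 2.60 kN·m per $
  option F: M = 0.331 kN·m per $
Highest index: option D.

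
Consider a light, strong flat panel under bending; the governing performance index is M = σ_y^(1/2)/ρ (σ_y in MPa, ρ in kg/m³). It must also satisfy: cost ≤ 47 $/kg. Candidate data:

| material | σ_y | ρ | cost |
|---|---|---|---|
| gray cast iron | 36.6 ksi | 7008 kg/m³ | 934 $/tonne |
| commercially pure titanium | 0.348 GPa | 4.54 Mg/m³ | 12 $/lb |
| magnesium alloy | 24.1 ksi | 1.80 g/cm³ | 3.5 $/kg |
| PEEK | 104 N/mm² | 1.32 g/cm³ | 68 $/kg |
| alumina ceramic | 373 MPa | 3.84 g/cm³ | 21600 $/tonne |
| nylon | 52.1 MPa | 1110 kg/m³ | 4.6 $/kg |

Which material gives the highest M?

Screen on constraints: cost ≤ 47 $/kg. Survivors: gray cast iron, commercially pure titanium, magnesium alloy, alumina ceramic, nylon.
Convert each candidate to consistent units, then evaluate M:
  gray cast iron: σ_y = 252.3 MPa, ρ = 7008 kg/m³
  commercially pure titanium: σ_y = 348.0 MPa, ρ = 4540 kg/m³
  magnesium alloy: σ_y = 166.2 MPa, ρ = 1800 kg/m³
  alumina ceramic: σ_y = 373.0 MPa, ρ = 3840 kg/m³
  nylon: σ_y = 52.10 MPa, ρ = 1110 kg/m³
  magnesium alloy: M = 7.16×10⁻³
  nylon: M = 6.50×10⁻³
  alumina ceramic: M = 5.03×10⁻³
  commercially pure titanium: M = 4.11×10⁻³
  gray cast iron: M = 2.27×10⁻³
Highest index: magnesium alloy.

magnesium alloy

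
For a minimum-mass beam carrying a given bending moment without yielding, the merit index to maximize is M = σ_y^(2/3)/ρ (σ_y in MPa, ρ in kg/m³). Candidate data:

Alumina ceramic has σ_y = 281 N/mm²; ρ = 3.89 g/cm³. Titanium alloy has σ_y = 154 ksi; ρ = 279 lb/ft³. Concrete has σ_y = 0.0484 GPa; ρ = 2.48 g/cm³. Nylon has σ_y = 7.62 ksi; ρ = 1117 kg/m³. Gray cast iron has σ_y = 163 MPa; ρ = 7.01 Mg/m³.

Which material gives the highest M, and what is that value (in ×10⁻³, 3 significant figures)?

titanium alloy, M = 23.3×10⁻³

Convert each candidate to consistent units, then evaluate M:
  alumina ceramic: σ_y = 281.0 MPa, ρ = 3890 kg/m³
  titanium alloy: σ_y = 1062 MPa, ρ = 4469 kg/m³
  concrete: σ_y = 48.40 MPa, ρ = 2480 kg/m³
  nylon: σ_y = 52.54 MPa, ρ = 1117 kg/m³
  gray cast iron: σ_y = 163.0 MPa, ρ = 7010 kg/m³
  titanium alloy: M = 23.3×10⁻³
  nylon: M = 12.6×10⁻³
  alumina ceramic: M = 11.0×10⁻³
  concrete: M = 5.36×10⁻³
  gray cast iron: M = 4.26×10⁻³
Titanium alloy ranks first.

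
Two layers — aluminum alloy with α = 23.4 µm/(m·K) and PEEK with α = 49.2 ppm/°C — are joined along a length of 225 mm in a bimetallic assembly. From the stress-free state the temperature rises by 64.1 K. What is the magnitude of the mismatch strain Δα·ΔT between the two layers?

1.65×10⁻³

Δα = |23.4 − 49.2|×10⁻⁶/K = 25.8×10⁻⁶/K.
Mismatch strain = Δα·ΔT = 25.8×10⁻⁶ × 64.1 = 1.65×10⁻³.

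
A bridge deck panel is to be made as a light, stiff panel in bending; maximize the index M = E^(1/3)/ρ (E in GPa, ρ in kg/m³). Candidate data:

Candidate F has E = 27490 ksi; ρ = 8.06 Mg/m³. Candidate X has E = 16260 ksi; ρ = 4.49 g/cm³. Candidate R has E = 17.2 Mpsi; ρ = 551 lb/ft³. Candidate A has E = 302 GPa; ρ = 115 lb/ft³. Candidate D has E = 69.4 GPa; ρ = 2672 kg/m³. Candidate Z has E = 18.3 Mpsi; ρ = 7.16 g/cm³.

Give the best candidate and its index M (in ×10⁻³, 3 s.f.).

Convert each candidate to consistent units, then evaluate M:
  candidate F: E = 189.5 GPa, ρ = 8060 kg/m³
  candidate X: E = 112.1 GPa, ρ = 4490 kg/m³
  candidate R: E = 118.6 GPa, ρ = 8826 kg/m³
  candidate A: E = 302.0 GPa, ρ = 1842 kg/m³
  candidate D: E = 69.40 GPa, ρ = 2672 kg/m³
  candidate Z: E = 126.2 GPa, ρ = 7160 kg/m³
  candidate A: M = 3.64×10⁻³
  candidate D: M = 1.54×10⁻³
  candidate X: M = 1.07×10⁻³
  candidate F: M = 0.713×10⁻³
  candidate Z: M = 0.701×10⁻³
  candidate R: M = 0.557×10⁻³
Candidate A ranks first.

candidate A, M = 3.64×10⁻³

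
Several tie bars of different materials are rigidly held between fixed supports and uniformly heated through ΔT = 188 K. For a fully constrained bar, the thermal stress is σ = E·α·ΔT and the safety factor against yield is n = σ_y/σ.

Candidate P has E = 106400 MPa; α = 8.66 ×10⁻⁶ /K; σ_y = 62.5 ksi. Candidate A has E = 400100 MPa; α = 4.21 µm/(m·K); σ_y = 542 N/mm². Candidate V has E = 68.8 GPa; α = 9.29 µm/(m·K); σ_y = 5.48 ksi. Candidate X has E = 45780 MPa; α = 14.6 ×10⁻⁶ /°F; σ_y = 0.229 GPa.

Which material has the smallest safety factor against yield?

Per material, after unit conversion:
  candidate P: E = 106.4, α = 8.66, σ_y = 430.9 → σ = 173 MPa, n = 2.49
  candidate A: E = 400.1, α = 4.21, σ_y = 542.0 → σ = 317 MPa, n = 1.71
  candidate V: E = 68.80, α = 9.29, σ_y = 37.78 → σ = 120 MPa, n = 0.314
  candidate X: E = 45.78, α = 26.3, σ_y = 229.0 → σ = 226 MPa, n = 1.01
The minimum is candidate V at n = 0.314.

candidate V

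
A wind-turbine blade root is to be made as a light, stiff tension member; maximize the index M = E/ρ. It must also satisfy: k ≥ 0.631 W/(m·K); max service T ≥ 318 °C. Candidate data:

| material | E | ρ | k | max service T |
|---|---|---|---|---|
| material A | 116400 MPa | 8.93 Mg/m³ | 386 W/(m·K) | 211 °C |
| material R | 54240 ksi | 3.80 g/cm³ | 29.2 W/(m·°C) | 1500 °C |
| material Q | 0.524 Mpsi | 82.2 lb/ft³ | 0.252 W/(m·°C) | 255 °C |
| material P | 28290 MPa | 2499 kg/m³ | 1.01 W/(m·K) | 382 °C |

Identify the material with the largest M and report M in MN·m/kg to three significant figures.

Screen on constraints: k ≥ 0.631 W/(m·K); max service T ≥ 318 °C. Survivors: material R, material P.
Convert each candidate to consistent units, then evaluate M:
  material R: E = 374.0 GPa, ρ = 3800 kg/m³
  material P: E = 28.29 GPa, ρ = 2499 kg/m³
  material R: M = 98.4 MN·m/kg
  material P: M = 11.3 MN·m/kg
Material R ranks first.

material R, M = 98.4 MN·m/kg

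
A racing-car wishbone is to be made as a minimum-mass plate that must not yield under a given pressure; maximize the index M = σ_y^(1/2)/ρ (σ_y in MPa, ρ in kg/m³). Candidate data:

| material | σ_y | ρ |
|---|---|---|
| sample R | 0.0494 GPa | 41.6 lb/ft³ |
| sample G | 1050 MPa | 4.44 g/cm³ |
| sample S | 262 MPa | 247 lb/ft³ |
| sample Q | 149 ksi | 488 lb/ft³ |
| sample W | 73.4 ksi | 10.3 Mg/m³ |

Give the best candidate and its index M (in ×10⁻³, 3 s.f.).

After converting to SI:
  sample R: σ_y = 49.40 MPa, ρ = 666.4 kg/m³
  sample G: σ_y = 1050 MPa, ρ = 4440 kg/m³
  sample S: σ_y = 262.0 MPa, ρ = 3957 kg/m³
  sample Q: σ_y = 1027 MPa, ρ = 7817 kg/m³
  sample W: σ_y = 506.1 MPa, ρ = 10300 kg/m³
  sample R: M = 10.5×10⁻³
  sample G: M = 7.30×10⁻³
  sample Q: M = 4.10×10⁻³
  sample S: M = 4.09×10⁻³
  sample W: M = 2.18×10⁻³
The maximum is for sample R.

sample R, M = 10.5×10⁻³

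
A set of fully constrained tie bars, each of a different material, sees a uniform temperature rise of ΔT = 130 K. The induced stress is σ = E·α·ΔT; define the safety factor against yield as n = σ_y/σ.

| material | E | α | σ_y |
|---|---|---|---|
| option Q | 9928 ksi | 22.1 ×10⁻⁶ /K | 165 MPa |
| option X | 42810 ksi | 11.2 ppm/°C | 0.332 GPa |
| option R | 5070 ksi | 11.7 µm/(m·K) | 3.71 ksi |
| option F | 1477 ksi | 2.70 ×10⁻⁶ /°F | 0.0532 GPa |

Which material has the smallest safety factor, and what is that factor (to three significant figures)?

option R, n = 0.481

With everything in SI (GPa, ×10⁻⁶/K, MPa):
  option Q: E = 68.45, α = 22.1, σ_y = 165.0 → σ = 197 MPa, n = 0.839
  option X: E = 295.2, α = 11.2, σ_y = 332.0 → σ = 430 MPa, n = 0.773
  option R: E = 34.96, α = 11.7, σ_y = 25.58 → σ = 53.2 MPa, n = 0.481
  option F: E = 10.18, α = 4.86, σ_y = 53.20 → σ = 6.43 MPa, n = 8.27
Smallest n: option R with n = 0.481.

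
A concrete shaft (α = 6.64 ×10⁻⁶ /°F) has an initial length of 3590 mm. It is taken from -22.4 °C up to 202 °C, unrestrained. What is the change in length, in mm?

Convert α: 6.64×10⁻⁶/°F × (9/5) = 12.0×10⁻⁶/K.
ΔT = 202 − (-22.4) = 224.4 K.
ΔL = α·L₀·ΔT = 12.0×10⁻⁶ × 3590 mm × 224.4 K = 9.63 mm.

9.63 mm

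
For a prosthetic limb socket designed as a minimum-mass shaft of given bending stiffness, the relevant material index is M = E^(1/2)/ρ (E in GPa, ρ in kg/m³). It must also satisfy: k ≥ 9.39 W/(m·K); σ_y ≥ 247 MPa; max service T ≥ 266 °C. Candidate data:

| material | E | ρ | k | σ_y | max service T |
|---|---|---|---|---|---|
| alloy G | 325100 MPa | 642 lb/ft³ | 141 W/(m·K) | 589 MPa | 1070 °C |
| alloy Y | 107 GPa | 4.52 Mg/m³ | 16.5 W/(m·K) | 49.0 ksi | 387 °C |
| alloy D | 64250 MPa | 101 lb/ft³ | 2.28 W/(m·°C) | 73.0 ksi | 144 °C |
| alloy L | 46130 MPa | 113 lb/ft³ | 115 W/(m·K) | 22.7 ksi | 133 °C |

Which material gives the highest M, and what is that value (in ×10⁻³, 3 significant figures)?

alloy Y, M = 2.29×10⁻³

Screen on constraints: k ≥ 9.39 W/(m·K); σ_y ≥ 247 MPa; max service T ≥ 266 °C. Survivors: alloy G, alloy Y.
In SI units:
  alloy G: E = 325.1 GPa, ρ = 10280 kg/m³
  alloy Y: E = 107.0 GPa, ρ = 4520 kg/m³
  alloy Y: M = 2.29×10⁻³
  alloy G: M = 1.75×10⁻³
Highest index: alloy Y.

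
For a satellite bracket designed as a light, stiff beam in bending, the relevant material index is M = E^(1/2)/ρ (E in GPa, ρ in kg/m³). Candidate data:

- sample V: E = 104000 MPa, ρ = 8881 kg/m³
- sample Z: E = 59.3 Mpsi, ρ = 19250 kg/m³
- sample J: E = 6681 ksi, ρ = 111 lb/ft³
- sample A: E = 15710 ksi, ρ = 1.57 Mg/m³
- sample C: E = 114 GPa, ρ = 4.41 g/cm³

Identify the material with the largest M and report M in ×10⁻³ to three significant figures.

After converting to SI:
  sample V: E = 104.0 GPa, ρ = 8881 kg/m³
  sample Z: E = 408.9 GPa, ρ = 19250 kg/m³
  sample J: E = 46.06 GPa, ρ = 1778 kg/m³
  sample A: E = 108.3 GPa, ρ = 1570 kg/m³
  sample C: E = 114.0 GPa, ρ = 4410 kg/m³
  sample A: M = 6.63×10⁻³
  sample J: M = 3.82×10⁻³
  sample C: M = 2.42×10⁻³
  sample V: M = 1.15×10⁻³
  sample Z: M = 1.05×10⁻³
The maximum is for sample A.

sample A, M = 6.63×10⁻³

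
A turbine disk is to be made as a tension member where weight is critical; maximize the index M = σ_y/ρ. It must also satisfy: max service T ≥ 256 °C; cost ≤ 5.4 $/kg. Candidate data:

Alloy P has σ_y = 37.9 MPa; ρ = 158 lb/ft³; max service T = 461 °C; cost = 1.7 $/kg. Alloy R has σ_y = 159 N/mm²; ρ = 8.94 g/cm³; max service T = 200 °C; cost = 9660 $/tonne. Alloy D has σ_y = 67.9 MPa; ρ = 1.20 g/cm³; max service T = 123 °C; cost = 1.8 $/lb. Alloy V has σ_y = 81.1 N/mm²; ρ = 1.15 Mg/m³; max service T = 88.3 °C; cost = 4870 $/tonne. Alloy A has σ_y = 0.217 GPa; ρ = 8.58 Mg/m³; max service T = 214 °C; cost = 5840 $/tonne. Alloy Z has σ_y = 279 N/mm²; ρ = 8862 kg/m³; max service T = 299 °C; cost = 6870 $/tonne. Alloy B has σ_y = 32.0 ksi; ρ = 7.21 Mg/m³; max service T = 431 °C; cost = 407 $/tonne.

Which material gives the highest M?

alloy B

Screen on constraints: max service T ≥ 256 °C; cost ≤ 5.4 $/kg. Survivors: alloy P, alloy B.
Convert each candidate to consistent units, then evaluate M:
  alloy P: σ_y = 37.90 MPa, ρ = 2531 kg/m³
  alloy B: σ_y = 220.6 MPa, ρ = 7210 kg/m³
  alloy B: M = 30.6 kN·m/kg
  alloy P: M = 15.0 kN·m/kg
The maximum is for alloy B.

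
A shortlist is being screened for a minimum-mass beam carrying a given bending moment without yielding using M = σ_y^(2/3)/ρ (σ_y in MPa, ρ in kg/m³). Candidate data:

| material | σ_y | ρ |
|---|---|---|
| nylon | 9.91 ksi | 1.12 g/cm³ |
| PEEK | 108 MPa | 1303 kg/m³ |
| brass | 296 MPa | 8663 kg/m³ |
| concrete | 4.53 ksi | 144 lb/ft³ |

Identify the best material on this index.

After converting to SI:
  nylon: σ_y = 68.33 MPa, ρ = 1120 kg/m³
  PEEK: σ_y = 108.0 MPa, ρ = 1303 kg/m³
  brass: σ_y = 296.0 MPa, ρ = 8663 kg/m³
  concrete: σ_y = 31.23 MPa, ρ = 2307 kg/m³
  PEEK: M = 17.4×10⁻³
  nylon: M = 14.9×10⁻³
  brass: M = 5.13×10⁻³
  concrete: M = 4.30×10⁻³
PEEK has the largest M.

PEEK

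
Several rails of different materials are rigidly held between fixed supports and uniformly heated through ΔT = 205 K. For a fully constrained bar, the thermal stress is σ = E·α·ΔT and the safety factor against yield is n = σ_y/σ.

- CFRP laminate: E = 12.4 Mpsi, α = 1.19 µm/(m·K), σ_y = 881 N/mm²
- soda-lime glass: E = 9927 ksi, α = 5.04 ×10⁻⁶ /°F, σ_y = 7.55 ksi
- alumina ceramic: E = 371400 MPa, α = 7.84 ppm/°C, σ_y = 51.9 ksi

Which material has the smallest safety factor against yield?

soda-lime glass

Per material, after unit conversion:
  CFRP laminate: E = 85.50, α = 1.19, σ_y = 881.0 → σ = 20.9 MPa, n = 42.2
  soda-lime glass: E = 68.44, α = 9.07, σ_y = 52.06 → σ = 127 MPa, n = 0.409
  alumina ceramic: E = 371.4, α = 7.84, σ_y = 357.8 → σ = 597 MPa, n = 0.599
Smallest n: soda-lime glass with n = 0.409.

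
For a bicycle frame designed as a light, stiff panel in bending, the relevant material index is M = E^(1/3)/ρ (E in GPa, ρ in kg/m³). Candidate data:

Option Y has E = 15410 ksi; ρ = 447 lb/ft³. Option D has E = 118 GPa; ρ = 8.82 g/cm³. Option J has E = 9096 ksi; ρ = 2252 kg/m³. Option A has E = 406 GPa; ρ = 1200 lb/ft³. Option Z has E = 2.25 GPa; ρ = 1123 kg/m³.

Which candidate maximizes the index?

After converting to SI:
  option Y: E = 106.2 GPa, ρ = 7160 kg/m³
  option D: E = 118.0 GPa, ρ = 8820 kg/m³
  option J: E = 62.71 GPa, ρ = 2252 kg/m³
  option A: E = 406.0 GPa, ρ = 19220 kg/m³
  option Z: E = 2.250 GPa, ρ = 1123 kg/m³
  option J: M = 1.76×10⁻³
  option Z: M = 1.17×10⁻³
  option Y: M = 0.661×10⁻³
  option D: M = 0.556×10⁻³
  option A: M = 0.385×10⁻³
Highest index: option J.

option J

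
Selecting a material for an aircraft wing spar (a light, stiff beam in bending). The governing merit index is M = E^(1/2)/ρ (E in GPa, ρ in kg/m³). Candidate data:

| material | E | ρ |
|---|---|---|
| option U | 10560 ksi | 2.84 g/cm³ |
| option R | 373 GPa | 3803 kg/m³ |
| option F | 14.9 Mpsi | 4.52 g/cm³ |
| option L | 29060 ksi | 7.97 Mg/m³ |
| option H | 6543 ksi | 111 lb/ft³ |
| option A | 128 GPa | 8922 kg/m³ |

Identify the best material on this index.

option R

In SI units:
  option U: E = 72.81 GPa, ρ = 2840 kg/m³
  option R: E = 373.0 GPa, ρ = 3803 kg/m³
  option F: E = 102.7 GPa, ρ = 4520 kg/m³
  option L: E = 200.4 GPa, ρ = 7970 kg/m³
  option H: E = 45.11 GPa, ρ = 1778 kg/m³
  option A: E = 128.0 GPa, ρ = 8922 kg/m³
  option R: M = 5.08×10⁻³
  option H: M = 3.78×10⁻³
  option U: M = 3.00×10⁻³
  option F: M = 2.24×10⁻³
  option L: M = 1.78×10⁻³
  option A: M = 1.27×10⁻³
Highest index: option R.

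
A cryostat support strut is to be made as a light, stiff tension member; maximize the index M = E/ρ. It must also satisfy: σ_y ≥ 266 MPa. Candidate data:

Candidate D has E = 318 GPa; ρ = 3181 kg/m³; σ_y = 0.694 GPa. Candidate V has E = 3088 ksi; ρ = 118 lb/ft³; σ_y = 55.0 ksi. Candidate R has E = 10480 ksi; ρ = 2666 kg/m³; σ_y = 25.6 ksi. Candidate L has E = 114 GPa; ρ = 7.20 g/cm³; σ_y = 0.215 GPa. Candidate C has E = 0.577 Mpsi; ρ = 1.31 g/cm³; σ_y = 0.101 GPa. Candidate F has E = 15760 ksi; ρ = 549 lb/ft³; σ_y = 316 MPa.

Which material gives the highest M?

candidate D

Screen on constraints: σ_y ≥ 266 MPa. Survivors: candidate D, candidate V, candidate F.
Putting every candidate on a common basis:
  candidate D: E = 318.0 GPa, ρ = 3181 kg/m³
  candidate V: E = 21.29 GPa, ρ = 1890 kg/m³
  candidate F: E = 108.7 GPa, ρ = 8794 kg/m³
  candidate D: M = 100 MN·m/kg
  candidate F: M = 12.4 MN·m/kg
  candidate V: M = 11.3 MN·m/kg
Candidate D has the largest M.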